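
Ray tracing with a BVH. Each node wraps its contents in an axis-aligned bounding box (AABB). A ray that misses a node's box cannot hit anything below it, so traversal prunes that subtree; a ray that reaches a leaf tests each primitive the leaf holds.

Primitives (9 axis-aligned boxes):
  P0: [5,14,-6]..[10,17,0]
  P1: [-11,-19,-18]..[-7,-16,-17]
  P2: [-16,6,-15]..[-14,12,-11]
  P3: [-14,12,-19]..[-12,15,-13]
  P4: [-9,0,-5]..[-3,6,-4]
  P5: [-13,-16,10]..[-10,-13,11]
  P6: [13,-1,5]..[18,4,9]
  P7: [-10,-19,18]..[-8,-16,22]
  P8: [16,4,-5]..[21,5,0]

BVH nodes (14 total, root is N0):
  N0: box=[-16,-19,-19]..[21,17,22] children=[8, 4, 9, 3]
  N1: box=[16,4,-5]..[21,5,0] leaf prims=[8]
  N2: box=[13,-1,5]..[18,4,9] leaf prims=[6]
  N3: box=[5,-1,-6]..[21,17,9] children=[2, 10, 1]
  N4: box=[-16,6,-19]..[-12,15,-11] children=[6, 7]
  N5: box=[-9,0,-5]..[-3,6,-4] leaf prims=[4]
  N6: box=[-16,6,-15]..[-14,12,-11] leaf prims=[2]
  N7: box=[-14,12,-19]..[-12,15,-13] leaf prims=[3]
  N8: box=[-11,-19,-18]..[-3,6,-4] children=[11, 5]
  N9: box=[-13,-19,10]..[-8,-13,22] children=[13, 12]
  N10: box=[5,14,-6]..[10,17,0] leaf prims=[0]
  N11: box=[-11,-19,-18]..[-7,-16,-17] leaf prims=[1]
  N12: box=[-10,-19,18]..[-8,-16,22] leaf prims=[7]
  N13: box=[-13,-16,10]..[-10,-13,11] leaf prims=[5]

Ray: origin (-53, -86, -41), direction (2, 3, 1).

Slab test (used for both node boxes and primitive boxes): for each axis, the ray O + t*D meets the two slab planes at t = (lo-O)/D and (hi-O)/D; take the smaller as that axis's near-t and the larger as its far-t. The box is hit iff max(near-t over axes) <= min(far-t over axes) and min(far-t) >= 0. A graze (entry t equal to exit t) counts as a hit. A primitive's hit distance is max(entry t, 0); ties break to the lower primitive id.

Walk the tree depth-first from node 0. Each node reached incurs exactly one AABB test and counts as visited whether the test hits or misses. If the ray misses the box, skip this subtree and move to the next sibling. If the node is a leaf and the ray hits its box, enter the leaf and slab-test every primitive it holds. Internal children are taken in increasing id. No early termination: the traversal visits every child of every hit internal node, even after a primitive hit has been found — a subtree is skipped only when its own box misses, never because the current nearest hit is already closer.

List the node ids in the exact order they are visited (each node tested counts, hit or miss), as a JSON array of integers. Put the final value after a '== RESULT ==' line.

Traverse from the root:
N0 x:[37/2,37] y:[67/3,103/3] z:[22,63] -> hit [67/3,103/3], descend [3, 4, 8, 9]
  N3 x:[29,37] y:[85/3,103/3] z:[35,50] -> miss, prune
  N4 x:[37/2,41/2] y:[92/3,101/3] z:[22,30] -> miss, prune
  N8 x:[21,25] y:[67/3,92/3] z:[23,37] -> hit [23,25], descend [5, 11]
    N5 x:[22,25] y:[86/3,92/3] z:[36,37] -> miss, prune
    N11 x:[21,23] y:[67/3,70/3] z:[23,24] -> hit [23,23] leaf, test {P1@t=23}
  N9 x:[20,45/2] y:[67/3,73/3] z:[51,63] -> miss, prune

7 AABB tests over nodes [0, 3, 4, 8, 5, 11, 9]; 1 leaf entered; closest P1.

== RESULT ==
[0, 3, 4, 8, 5, 11, 9]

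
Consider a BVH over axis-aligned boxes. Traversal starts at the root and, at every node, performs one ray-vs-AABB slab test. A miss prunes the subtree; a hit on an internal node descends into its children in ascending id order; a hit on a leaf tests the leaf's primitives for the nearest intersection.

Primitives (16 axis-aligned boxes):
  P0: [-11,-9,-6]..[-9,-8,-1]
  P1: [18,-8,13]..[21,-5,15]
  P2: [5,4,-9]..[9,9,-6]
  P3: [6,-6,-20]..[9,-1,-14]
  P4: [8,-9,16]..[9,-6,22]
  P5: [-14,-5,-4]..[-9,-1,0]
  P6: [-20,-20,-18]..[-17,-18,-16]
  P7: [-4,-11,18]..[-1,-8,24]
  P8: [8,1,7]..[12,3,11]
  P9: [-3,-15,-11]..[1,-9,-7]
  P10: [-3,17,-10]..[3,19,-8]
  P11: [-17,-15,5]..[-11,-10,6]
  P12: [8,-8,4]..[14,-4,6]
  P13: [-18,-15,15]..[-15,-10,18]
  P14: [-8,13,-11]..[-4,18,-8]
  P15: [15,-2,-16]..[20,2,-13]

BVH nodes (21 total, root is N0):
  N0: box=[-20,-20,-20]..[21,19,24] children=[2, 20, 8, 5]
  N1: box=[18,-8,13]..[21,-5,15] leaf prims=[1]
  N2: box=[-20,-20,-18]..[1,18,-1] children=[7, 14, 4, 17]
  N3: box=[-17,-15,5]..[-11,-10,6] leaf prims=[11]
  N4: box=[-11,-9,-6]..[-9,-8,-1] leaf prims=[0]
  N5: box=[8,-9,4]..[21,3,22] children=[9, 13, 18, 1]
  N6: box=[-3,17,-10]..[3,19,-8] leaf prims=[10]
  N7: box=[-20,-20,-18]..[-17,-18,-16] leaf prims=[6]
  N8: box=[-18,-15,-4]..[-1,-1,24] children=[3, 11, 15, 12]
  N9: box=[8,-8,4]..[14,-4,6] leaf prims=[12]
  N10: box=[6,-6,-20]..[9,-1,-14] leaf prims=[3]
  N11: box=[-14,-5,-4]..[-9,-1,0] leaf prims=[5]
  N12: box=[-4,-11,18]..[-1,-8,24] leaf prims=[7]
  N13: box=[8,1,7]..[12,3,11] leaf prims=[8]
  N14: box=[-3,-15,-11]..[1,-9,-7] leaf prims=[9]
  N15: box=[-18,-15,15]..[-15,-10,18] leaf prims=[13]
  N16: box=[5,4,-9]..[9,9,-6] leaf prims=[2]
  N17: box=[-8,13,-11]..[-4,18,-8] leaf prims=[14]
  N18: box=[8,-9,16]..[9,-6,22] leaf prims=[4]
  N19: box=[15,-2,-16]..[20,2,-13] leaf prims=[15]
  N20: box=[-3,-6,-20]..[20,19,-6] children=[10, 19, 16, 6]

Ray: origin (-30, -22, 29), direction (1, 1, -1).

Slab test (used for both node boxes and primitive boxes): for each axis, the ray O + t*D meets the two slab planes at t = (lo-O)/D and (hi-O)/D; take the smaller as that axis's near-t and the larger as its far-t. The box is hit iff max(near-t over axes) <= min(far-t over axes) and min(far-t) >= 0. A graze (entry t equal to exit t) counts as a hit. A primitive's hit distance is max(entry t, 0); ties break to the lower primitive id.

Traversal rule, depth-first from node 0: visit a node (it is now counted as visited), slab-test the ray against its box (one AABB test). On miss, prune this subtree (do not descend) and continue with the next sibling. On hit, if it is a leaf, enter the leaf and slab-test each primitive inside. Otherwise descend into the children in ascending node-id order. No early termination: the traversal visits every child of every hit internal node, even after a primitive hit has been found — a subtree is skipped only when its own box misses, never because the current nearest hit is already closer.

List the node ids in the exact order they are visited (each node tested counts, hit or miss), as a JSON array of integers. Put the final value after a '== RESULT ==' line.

Traverse from the root:
N0 x:[10,51] y:[2,41] z:[5,49] -> hit [10,41], descend [2, 5, 8, 20]
  N2 x:[10,31] y:[2,40] z:[30,47] -> hit [30,31], descend [4, 7, 14, 17]
    N4 x:[19,21] y:[13,14] z:[30,35] -> miss, prune
    N7 x:[10,13] y:[2,4] z:[45,47] -> miss, prune
    N14 x:[27,31] y:[7,13] z:[36,40] -> miss, prune
    N17 x:[22,26] y:[35,40] z:[37,40] -> miss, prune
  N5 x:[38,51] y:[13,25] z:[7,25] -> miss, prune
  N8 x:[12,29] y:[7,21] z:[5,33] -> hit [12,21], descend [3, 11, 12, 15]
    N3 x:[13,19] y:[7,12] z:[23,24] -> miss, prune
    N11 x:[16,21] y:[17,21] z:[29,33] -> miss, prune
    N12 x:[26,29] y:[11,14] z:[5,11] -> miss, prune
    N15 x:[12,15] y:[7,12] z:[11,14] -> hit [12,12] leaf, test {P13@t=12}
  N20 x:[27,50] y:[16,41] z:[35,49] -> hit [35,41], descend [6, 10, 16, 19]
    N6 x:[27,33] y:[39,41] z:[37,39] -> miss, prune
    N10 x:[36,39] y:[16,21] z:[43,49] -> miss, prune
    N16 x:[35,39] y:[26,31] z:[35,38] -> miss, prune
    N19 x:[45,50] y:[20,24] z:[42,45] -> miss, prune

17 AABB tests over nodes [0, 2, 4, 7, 14, 17, 5, 8, 3, 11, 12, 15, 20, 6, 10, 16, 19]; 1 leaf entered; closest P13.

== RESULT ==
[0, 2, 4, 7, 14, 17, 5, 8, 3, 11, 12, 15, 20, 6, 10, 16, 19]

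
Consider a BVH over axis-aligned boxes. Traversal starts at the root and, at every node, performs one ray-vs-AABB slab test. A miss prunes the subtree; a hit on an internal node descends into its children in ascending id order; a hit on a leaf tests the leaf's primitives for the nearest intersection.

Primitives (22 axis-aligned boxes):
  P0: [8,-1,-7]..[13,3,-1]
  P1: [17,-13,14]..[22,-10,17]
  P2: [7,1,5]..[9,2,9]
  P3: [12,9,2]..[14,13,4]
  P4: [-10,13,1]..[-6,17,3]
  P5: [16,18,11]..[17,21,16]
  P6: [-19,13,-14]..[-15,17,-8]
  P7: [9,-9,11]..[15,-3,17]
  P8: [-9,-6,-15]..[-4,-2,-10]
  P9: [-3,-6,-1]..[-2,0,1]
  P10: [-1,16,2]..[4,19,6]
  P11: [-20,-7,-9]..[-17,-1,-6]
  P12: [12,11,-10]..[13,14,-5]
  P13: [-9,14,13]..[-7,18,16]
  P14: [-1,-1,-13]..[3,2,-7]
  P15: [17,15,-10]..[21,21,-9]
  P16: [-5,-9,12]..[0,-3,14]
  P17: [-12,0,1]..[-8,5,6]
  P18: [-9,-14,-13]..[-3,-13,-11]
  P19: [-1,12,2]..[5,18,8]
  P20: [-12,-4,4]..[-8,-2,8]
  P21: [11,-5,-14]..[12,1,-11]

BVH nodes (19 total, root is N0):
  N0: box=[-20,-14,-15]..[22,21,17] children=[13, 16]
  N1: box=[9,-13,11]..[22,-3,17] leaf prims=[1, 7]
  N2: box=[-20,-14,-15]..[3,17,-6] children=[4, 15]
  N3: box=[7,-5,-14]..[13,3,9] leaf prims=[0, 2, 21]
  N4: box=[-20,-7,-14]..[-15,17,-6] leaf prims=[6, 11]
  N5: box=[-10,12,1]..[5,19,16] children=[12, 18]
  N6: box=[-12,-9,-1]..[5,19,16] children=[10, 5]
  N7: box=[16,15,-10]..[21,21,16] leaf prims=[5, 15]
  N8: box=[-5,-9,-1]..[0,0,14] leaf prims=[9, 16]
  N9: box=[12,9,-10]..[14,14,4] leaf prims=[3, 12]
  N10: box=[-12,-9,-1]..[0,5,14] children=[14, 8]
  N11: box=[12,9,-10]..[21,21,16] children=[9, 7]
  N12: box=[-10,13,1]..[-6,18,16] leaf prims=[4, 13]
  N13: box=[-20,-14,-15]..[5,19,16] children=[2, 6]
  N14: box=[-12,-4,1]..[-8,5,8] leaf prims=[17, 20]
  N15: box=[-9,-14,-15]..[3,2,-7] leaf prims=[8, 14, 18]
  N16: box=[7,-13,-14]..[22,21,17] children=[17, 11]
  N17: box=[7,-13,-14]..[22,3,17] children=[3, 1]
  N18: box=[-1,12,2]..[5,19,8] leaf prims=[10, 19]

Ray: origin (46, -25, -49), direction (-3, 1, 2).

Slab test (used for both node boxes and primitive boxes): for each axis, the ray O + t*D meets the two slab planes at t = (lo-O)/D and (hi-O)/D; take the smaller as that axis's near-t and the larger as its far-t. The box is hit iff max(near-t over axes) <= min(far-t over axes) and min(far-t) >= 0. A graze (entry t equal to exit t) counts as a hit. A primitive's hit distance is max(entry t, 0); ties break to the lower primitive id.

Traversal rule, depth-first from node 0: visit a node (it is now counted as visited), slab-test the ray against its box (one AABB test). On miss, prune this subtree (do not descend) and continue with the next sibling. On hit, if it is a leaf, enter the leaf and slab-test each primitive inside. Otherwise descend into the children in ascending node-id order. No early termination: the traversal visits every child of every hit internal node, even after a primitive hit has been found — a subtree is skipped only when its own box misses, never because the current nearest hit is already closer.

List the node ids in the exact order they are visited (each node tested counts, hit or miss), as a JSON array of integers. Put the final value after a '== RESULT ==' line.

Trace the traversal:
N0 x:[8,22] y:[11,46] z:[17,33] -> hit [17,22], descend [13, 16]
  N13 x:[41/3,22] y:[11,44] z:[17,65/2] -> hit [17,22], descend [2, 6]
    N2 x:[43/3,22] y:[11,42] z:[17,43/2] -> hit [17,43/2], descend [4, 15]
      N4 x:[61/3,22] y:[18,42] z:[35/2,43/2] -> hit [61/3,43/2] leaf, test {P6(miss), P11@t=21}
      N15 x:[43/3,55/3] y:[11,27] z:[17,21] -> hit [17,55/3] leaf, test {P8(miss), P14(miss), P18(miss)}
    N6 x:[41/3,58/3] y:[16,44] z:[24,65/2] -> miss, prune
  N16 x:[8,13] y:[12,46] z:[35/2,33] -> miss, prune

order=[0, 13, 2, 4, 15, 6, 16]  |boxes|=7  |leaves|=2  hit=P11

== RESULT ==
[0, 13, 2, 4, 15, 6, 16]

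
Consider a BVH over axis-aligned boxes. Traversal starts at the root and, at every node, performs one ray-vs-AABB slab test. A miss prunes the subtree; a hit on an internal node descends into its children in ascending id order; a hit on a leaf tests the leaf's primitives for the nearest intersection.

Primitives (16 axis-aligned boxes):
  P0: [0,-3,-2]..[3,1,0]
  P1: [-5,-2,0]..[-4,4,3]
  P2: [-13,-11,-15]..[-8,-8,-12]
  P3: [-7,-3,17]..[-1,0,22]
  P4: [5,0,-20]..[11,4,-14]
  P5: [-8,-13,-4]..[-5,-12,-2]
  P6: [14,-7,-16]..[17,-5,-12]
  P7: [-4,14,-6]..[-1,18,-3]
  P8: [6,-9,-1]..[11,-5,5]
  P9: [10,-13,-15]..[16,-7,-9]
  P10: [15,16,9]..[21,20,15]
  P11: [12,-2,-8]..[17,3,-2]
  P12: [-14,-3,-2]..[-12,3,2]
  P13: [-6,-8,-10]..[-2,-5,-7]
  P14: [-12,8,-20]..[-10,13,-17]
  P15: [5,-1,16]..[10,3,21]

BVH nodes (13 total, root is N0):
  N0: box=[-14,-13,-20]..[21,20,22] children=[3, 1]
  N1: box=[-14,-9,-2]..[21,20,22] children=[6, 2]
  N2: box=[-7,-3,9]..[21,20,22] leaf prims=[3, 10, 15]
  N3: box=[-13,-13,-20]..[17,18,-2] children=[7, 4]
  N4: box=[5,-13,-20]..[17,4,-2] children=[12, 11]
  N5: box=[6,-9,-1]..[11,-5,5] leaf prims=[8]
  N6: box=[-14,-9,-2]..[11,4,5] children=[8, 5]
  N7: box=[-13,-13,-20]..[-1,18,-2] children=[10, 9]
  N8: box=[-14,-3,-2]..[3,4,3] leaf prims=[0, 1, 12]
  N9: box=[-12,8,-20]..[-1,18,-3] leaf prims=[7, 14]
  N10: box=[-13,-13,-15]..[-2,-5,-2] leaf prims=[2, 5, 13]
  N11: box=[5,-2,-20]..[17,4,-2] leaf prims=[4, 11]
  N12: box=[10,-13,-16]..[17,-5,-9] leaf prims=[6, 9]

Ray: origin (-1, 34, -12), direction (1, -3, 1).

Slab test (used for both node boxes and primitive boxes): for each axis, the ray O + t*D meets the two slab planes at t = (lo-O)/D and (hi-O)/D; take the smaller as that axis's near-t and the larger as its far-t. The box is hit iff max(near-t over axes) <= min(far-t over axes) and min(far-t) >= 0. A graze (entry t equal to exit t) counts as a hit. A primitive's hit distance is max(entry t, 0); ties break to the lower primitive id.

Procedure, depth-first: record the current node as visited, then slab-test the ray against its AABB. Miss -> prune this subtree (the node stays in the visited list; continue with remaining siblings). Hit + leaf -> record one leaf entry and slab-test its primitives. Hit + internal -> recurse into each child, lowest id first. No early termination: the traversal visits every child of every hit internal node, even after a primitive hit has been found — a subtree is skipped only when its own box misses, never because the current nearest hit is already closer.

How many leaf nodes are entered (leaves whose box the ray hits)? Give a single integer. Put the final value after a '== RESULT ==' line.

Trace the traversal:
N0 x:[-13,22] y:[14/3,47/3] z:[-8,34] -> hit [14/3,47/3], descend [1, 3]
  N1 x:[-13,22] y:[14/3,43/3] z:[10,34] -> hit [10,43/3], descend [2, 6]
    N2 x:[-6,22] y:[14/3,37/3] z:[21,34] -> miss, prune
    N6 x:[-13,12] y:[10,43/3] z:[10,17] -> hit [10,12], descend [5, 8]
      N5 x:[7,12] y:[13,43/3] z:[11,17] -> miss, prune
      N8 x:[-13,4] y:[10,37/3] z:[10,15] -> miss, prune
  N3 x:[-12,18] y:[16/3,47/3] z:[-8,10] -> hit [16/3,10], descend [4, 7]
    N4 x:[6,18] y:[10,47/3] z:[-8,10] -> hit [10,10], descend [11, 12]
      N11 x:[6,18] y:[10,12] z:[-8,10] -> hit [10,10] leaf, test {P4(miss), P11(miss)}
      N12 x:[11,18] y:[13,47/3] z:[-4,3] -> miss, prune
    N7 x:[-12,0] y:[16/3,47/3] z:[-8,10] -> miss, prune

order=[0, 1, 2, 6, 5, 8, 3, 4, 11, 12, 7]  |boxes|=11  |leaves|=1  hit=miss

== RESULT ==
1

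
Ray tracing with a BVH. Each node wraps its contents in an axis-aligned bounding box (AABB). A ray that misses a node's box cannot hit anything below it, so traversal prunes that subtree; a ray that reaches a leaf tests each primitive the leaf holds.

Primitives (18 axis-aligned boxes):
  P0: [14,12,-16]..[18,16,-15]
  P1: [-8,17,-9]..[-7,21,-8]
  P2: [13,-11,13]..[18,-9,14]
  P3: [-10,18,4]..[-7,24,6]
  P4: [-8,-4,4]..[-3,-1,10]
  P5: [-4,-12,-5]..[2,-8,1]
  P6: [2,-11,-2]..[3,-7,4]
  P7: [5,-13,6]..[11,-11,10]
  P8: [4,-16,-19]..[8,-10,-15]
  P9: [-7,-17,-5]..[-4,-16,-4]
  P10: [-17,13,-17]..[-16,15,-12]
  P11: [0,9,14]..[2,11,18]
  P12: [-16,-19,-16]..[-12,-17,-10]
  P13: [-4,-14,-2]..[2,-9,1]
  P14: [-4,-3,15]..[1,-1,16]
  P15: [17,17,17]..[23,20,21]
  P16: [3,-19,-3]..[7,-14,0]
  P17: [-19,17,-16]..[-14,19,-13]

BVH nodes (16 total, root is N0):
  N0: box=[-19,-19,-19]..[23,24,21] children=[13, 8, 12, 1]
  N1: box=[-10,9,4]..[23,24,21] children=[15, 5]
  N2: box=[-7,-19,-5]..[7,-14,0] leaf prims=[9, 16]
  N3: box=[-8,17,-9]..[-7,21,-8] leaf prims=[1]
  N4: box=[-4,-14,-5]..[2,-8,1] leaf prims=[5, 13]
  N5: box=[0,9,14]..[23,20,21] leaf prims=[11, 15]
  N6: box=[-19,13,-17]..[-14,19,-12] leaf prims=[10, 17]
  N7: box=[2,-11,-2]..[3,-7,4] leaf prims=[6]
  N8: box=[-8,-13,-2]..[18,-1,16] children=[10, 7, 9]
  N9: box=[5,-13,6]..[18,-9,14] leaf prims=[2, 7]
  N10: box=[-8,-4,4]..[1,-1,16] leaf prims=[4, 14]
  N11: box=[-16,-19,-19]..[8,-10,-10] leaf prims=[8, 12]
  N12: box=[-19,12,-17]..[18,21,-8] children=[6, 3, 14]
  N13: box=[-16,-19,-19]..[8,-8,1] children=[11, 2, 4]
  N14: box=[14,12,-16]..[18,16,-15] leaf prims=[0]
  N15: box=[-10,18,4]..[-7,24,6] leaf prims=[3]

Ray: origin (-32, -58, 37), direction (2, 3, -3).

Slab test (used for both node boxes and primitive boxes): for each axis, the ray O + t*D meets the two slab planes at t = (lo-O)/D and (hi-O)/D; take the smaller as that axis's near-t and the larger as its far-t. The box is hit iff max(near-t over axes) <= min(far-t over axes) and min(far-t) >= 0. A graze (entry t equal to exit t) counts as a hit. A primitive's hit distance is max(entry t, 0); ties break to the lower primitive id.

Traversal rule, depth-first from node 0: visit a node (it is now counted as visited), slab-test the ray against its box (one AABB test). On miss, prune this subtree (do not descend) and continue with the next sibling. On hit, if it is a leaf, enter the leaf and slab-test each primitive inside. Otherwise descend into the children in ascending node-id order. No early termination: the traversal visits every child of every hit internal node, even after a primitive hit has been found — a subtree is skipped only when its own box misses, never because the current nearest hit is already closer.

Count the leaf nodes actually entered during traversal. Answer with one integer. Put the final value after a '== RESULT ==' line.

Trace the traversal:
N0 x:[13/2,55/2] y:[13,82/3] z:[16/3,56/3] -> hit [13,56/3], descend [1, 8, 12, 13]
  N1 x:[11,55/2] y:[67/3,82/3] z:[16/3,11] -> miss, prune
  N8 x:[12,25] y:[15,19] z:[7,13] -> miss, prune
  N12 x:[13/2,25] y:[70/3,79/3] z:[15,18] -> miss, prune
  N13 x:[8,20] y:[13,50/3] z:[12,56/3] -> hit [13,50/3], descend [2, 4, 11]
    N2 x:[25/2,39/2] y:[13,44/3] z:[37/3,14] -> hit [13,14] leaf, test {P9@t=41/3, P16(miss)}
    N4 x:[14,17] y:[44/3,50/3] z:[12,14] -> miss, prune
    N11 x:[8,20] y:[13,16] z:[47/3,56/3] -> hit [47/3,16] leaf, test {P8(miss), P12(miss)}

order=[0, 1, 8, 12, 13, 2, 4, 11]  |boxes|=8  |leaves|=2  hit=P9

== RESULT ==
2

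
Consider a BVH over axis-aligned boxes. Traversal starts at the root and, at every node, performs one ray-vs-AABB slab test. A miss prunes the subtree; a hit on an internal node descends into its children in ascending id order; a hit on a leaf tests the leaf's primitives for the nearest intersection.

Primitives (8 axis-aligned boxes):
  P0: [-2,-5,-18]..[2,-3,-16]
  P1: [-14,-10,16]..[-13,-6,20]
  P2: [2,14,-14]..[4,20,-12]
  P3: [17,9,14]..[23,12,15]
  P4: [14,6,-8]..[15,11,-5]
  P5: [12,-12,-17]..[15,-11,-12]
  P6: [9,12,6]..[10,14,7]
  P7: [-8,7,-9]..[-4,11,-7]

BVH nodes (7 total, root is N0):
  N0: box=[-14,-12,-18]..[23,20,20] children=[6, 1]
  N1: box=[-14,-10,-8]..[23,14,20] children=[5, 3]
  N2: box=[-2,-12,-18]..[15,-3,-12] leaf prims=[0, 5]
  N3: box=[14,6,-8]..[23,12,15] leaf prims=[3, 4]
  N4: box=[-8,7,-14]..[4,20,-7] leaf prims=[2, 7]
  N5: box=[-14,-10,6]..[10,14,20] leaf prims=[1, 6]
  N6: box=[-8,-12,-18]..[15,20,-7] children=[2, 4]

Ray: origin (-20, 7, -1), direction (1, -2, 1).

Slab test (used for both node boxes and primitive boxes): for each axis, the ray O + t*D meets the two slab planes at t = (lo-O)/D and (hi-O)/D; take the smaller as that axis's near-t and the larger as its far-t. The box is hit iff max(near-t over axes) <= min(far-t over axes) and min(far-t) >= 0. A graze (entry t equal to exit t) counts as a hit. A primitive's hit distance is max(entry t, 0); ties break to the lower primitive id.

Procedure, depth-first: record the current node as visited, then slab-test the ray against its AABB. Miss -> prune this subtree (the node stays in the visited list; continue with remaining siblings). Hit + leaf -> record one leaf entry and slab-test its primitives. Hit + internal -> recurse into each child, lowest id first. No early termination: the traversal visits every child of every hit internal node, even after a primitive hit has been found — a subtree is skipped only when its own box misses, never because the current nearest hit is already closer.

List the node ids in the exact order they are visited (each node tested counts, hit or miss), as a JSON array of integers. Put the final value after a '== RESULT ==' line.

Trace the traversal:
N0 x:[6,43] y:[-13/2,19/2] z:[-17,21] -> hit [6,19/2], descend [1, 6]
  N1 x:[6,43] y:[-7/2,17/2] z:[-7,21] -> hit [6,17/2], descend [3, 5]
    N3 x:[34,43] y:[-5/2,1/2] z:[-7,16] -> miss, prune
    N5 x:[6,30] y:[-7/2,17/2] z:[7,21] -> hit [7,17/2] leaf, test {P1(miss), P6(miss)}
  N6 x:[12,35] y:[-13/2,19/2] z:[-17,-6] -> miss, prune

5 AABB tests over nodes [0, 1, 3, 5, 6]; 1 leaf entered; closest miss.

== RESULT ==
[0, 1, 3, 5, 6]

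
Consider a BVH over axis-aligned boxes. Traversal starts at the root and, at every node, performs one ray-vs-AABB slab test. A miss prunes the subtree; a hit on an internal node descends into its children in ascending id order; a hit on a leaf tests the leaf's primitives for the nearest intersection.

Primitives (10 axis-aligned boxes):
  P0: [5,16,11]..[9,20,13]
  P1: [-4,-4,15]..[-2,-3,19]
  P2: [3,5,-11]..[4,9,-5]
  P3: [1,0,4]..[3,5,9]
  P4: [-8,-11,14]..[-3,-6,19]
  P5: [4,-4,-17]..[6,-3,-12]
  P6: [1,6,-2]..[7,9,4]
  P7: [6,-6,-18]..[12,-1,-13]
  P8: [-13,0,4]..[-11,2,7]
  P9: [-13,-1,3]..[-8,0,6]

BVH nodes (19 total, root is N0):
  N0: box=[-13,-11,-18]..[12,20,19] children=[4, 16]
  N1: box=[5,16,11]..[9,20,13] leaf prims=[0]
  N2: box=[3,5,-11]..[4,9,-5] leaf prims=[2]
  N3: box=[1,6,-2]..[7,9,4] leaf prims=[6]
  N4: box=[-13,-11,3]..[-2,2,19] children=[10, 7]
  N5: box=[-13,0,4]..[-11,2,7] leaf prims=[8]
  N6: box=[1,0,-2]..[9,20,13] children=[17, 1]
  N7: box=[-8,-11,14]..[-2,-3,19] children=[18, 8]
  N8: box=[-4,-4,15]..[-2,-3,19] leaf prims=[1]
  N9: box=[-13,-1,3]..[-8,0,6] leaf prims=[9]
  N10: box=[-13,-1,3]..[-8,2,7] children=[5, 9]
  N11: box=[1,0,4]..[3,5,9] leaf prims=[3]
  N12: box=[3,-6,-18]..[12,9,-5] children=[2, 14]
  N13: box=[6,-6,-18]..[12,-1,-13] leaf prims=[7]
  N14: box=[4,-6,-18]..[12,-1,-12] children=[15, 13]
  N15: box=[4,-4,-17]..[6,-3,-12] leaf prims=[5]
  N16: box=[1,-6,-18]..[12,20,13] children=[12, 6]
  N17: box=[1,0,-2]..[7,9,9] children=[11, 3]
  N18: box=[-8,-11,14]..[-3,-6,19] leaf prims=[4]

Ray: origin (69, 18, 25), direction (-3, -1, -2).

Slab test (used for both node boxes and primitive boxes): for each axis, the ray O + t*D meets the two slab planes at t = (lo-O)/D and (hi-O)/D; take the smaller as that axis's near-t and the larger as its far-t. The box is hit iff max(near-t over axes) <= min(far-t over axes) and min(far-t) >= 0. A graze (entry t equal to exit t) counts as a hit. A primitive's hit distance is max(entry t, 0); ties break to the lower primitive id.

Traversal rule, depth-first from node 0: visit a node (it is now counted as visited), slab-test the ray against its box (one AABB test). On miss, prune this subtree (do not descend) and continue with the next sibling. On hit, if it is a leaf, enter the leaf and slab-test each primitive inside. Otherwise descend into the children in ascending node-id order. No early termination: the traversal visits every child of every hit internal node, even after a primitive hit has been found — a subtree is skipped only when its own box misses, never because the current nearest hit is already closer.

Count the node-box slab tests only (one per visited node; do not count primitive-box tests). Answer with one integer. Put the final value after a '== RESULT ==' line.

Trace the traversal:
N0 x:[19,82/3] y:[-2,29] z:[3,43/2] -> hit [19,43/2], descend [4, 16]
  N4 x:[71/3,82/3] y:[16,29] z:[3,11] -> miss, prune
  N16 x:[19,68/3] y:[-2,24] z:[6,43/2] -> hit [19,43/2], descend [6, 12]
    N6 x:[20,68/3] y:[-2,18] z:[6,27/2] -> miss, prune
    N12 x:[19,22] y:[9,24] z:[15,43/2] -> hit [19,43/2], descend [2, 14]
      N2 x:[65/3,22] y:[9,13] z:[15,18] -> miss, prune
      N14 x:[19,65/3] y:[19,24] z:[37/2,43/2] -> hit [19,43/2], descend [13, 15]
        N13 x:[19,21] y:[19,24] z:[19,43/2] -> hit [19,21] leaf, test {P7@t=19}
        N15 x:[21,65/3] y:[21,22] z:[37/2,21] -> hit [21,21] leaf, test {P5@t=21}

order=[0, 4, 16, 6, 12, 2, 14, 13, 15]  |boxes|=9  |leaves|=2  hit=P7

== RESULT ==
9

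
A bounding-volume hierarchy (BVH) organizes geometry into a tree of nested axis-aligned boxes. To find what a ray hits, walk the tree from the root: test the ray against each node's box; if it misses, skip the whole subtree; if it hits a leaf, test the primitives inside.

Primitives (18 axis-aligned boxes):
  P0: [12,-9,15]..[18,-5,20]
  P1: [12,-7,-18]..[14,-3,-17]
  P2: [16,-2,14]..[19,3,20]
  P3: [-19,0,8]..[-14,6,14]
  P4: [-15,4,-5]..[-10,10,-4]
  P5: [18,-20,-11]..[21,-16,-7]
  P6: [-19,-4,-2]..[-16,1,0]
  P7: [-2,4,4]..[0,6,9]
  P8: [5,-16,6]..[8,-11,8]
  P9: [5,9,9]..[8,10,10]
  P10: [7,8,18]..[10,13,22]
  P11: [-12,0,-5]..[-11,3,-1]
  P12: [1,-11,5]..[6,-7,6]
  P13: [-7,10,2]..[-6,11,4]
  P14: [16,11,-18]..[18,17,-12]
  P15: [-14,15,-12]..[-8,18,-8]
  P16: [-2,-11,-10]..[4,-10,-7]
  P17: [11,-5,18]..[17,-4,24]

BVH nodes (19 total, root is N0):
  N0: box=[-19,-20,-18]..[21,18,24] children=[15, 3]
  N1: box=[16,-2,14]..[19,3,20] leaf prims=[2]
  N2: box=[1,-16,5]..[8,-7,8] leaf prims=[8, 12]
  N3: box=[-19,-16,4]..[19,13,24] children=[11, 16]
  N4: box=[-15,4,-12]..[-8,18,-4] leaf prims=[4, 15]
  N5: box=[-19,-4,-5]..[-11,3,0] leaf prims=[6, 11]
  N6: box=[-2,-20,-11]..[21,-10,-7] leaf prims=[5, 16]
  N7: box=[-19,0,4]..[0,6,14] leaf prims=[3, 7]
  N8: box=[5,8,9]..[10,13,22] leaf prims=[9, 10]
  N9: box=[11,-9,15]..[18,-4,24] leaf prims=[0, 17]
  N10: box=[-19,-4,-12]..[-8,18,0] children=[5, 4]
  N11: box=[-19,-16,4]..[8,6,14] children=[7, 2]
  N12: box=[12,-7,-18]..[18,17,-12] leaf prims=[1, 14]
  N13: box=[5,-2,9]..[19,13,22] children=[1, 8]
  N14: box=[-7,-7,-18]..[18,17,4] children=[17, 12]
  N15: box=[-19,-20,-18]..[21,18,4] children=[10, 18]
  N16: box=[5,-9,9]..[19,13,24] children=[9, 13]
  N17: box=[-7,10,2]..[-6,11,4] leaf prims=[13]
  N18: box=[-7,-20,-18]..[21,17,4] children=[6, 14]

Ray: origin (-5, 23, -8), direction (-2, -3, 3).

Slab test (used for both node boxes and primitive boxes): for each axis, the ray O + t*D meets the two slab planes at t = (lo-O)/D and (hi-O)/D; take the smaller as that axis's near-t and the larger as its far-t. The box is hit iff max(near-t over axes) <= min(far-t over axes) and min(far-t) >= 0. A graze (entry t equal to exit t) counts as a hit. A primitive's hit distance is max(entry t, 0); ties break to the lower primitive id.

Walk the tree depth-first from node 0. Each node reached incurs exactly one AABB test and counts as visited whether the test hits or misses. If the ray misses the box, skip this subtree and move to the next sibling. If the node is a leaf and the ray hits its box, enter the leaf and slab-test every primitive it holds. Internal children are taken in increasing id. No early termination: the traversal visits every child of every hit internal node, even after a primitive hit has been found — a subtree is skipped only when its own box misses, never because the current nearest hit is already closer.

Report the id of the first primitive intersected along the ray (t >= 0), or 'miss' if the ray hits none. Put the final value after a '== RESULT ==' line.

Traverse from the root:
N0 x:[-13,7] y:[5/3,43/3] z:[-10/3,32/3] -> hit [5/3,7], descend [3, 15]
  N3 x:[-12,7] y:[10/3,13] z:[4,32/3] -> hit [4,7], descend [11, 16]
    N11 x:[-13/2,7] y:[17/3,13] z:[4,22/3] -> hit [17/3,7], descend [2, 7]
      N2 x:[-13/2,-3] y:[10,13] z:[13/3,16/3] -> miss, prune
      N7 x:[-5/2,7] y:[17/3,23/3] z:[4,22/3] -> hit [17/3,7] leaf, test {P3@t=17/3, P7(miss)}
    N16 x:[-12,-5] y:[10/3,32/3] z:[17/3,32/3] -> miss, prune
  N15 x:[-13,7] y:[5/3,43/3] z:[-10/3,4] -> hit [5/3,4], descend [10, 18]
    N10 x:[3/2,7] y:[5/3,9] z:[-4/3,8/3] -> hit [5/3,8/3], descend [4, 5]
      N4 x:[3/2,5] y:[5/3,19/3] z:[-4/3,4/3] -> miss, prune
      N5 x:[3,7] y:[20/3,9] z:[1,8/3] -> miss, prune
    N18 x:[-13,1] y:[2,43/3] z:[-10/3,4] -> miss, prune

Summary -> nodes [0, 3, 11, 2, 7, 16, 15, 10, 4, 5, 18]; box-tests=11; leaf-entries=1; first=P3

== RESULT ==
3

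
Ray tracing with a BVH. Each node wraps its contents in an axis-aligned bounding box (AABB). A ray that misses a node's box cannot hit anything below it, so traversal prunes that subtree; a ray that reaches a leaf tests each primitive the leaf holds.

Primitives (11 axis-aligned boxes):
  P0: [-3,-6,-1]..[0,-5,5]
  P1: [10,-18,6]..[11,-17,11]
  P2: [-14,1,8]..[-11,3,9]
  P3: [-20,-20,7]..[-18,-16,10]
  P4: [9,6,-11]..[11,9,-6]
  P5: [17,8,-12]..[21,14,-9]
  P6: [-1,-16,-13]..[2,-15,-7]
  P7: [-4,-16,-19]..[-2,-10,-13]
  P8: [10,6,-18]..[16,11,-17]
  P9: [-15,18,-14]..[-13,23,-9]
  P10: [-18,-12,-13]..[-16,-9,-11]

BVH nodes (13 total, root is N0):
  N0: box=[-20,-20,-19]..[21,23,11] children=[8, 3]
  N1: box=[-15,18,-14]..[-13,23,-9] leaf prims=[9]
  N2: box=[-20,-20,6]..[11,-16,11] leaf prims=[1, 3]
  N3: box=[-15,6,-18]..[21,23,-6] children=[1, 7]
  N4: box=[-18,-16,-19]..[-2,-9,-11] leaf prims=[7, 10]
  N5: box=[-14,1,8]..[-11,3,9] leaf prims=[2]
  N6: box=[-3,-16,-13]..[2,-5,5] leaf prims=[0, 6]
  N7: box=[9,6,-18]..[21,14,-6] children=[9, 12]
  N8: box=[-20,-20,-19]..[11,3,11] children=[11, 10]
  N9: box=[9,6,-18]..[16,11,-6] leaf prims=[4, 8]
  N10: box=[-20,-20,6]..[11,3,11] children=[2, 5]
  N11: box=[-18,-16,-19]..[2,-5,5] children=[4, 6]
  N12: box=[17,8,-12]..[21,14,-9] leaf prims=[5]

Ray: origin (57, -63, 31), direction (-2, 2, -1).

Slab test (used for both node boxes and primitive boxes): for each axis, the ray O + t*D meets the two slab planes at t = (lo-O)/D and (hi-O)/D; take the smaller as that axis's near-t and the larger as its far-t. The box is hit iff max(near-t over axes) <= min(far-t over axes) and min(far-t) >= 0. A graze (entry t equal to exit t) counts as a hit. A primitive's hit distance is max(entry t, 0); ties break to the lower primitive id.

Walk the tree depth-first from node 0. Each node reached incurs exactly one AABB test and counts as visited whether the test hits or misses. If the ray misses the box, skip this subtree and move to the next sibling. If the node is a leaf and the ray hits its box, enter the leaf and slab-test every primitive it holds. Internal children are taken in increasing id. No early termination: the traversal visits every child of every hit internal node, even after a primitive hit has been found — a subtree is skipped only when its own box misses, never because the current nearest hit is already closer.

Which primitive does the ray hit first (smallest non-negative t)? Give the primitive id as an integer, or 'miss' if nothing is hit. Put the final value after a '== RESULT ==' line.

Trace the traversal:
N0 x:[18,77/2] y:[43/2,43] z:[20,50] -> hit [43/2,77/2], descend [3, 8]
  N3 x:[18,36] y:[69/2,43] z:[37,49] -> miss, prune
  N8 x:[23,77/2] y:[43/2,33] z:[20,50] -> hit [23,33], descend [10, 11]
    N10 x:[23,77/2] y:[43/2,33] z:[20,25] -> hit [23,25], descend [2, 5]
      N2 x:[23,77/2] y:[43/2,47/2] z:[20,25] -> hit [23,47/2] leaf, test {P1@t=23, P3(miss)}
      N5 x:[34,71/2] y:[32,33] z:[22,23] -> miss, prune
    N11 x:[55/2,75/2] y:[47/2,29] z:[26,50] -> hit [55/2,29], descend [4, 6]
      N4 x:[59/2,75/2] y:[47/2,27] z:[42,50] -> miss, prune
      N6 x:[55/2,30] y:[47/2,29] z:[26,44] -> hit [55/2,29] leaf, test {P0@t=57/2, P6(miss)}

Visited [0, 3, 8, 10, 2, 5, 11, 4, 6]. Tests: 9 box, 2 leaf. Nearest: P1.

== RESULT ==
1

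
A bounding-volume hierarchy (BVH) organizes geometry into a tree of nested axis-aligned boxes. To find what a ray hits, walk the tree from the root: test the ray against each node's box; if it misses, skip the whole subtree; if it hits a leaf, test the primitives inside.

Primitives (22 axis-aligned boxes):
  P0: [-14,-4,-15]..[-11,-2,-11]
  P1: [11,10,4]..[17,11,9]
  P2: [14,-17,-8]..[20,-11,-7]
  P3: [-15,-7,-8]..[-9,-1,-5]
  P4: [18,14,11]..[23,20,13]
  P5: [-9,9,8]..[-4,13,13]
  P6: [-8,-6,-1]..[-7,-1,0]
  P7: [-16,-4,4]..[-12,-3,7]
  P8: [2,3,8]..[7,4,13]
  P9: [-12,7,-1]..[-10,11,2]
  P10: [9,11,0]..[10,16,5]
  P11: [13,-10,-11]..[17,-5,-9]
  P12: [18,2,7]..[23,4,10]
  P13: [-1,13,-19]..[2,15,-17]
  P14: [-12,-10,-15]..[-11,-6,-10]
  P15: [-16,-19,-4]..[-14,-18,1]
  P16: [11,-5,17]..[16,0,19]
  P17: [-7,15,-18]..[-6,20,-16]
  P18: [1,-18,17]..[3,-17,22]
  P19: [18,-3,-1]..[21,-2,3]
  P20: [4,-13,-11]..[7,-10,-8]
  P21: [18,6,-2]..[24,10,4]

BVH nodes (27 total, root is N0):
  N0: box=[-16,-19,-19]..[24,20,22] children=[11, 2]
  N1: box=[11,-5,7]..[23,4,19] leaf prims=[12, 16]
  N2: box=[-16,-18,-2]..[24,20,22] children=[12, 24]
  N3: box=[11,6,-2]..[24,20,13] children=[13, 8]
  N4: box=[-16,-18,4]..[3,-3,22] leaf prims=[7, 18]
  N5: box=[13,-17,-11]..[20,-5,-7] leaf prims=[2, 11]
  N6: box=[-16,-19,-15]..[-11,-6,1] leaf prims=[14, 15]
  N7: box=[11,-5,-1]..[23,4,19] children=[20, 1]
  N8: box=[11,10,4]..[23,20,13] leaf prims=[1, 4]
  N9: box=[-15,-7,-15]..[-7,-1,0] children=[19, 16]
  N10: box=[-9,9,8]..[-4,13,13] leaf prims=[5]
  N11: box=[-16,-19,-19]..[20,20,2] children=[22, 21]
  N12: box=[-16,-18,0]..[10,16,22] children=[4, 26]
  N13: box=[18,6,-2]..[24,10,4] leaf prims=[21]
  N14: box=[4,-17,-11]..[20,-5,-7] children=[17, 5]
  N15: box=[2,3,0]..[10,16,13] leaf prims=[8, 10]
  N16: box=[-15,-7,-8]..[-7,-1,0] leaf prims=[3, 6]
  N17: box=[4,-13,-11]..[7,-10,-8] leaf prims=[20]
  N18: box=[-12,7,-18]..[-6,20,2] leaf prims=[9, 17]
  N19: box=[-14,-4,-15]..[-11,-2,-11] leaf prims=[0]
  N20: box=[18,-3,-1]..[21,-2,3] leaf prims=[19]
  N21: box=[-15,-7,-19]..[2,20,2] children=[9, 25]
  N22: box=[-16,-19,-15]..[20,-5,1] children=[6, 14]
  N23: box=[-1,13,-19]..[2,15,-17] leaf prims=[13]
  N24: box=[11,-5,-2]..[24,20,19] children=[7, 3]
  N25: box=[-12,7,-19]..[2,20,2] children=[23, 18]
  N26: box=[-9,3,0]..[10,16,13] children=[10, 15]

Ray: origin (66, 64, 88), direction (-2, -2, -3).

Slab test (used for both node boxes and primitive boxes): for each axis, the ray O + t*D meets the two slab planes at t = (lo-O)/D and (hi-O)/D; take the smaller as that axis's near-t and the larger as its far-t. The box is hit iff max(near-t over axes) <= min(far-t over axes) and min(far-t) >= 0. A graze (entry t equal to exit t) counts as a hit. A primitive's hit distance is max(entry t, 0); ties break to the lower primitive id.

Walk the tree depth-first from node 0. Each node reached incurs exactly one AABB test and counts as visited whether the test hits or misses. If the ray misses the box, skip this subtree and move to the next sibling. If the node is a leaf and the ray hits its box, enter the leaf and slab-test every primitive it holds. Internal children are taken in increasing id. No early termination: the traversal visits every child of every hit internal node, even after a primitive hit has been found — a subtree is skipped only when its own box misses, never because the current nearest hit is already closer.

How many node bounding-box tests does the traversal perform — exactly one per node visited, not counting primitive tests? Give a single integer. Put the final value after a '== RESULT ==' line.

Walk:
N0 x:[21,41] y:[22,83/2] z:[22,107/3] -> hit [22,107/3], descend [2, 11]
  N2 x:[21,41] y:[22,41] z:[22,30] -> hit [22,30], descend [12, 24]
    N12 x:[28,41] y:[24,41] z:[22,88/3] -> hit [28,88/3], descend [4, 26]
      N4 x:[63/2,41] y:[67/2,41] z:[22,28] -> miss, prune
      N26 x:[28,75/2] y:[24,61/2] z:[25,88/3] -> hit [28,88/3], descend [10, 15]
        N10 x:[35,75/2] y:[51/2,55/2] z:[25,80/3] -> miss, prune
        N15 x:[28,32] y:[24,61/2] z:[25,88/3] -> hit [28,88/3] leaf, test {P8(miss), P10(miss)}
    N24 x:[21,55/2] y:[22,69/2] z:[23,30] -> hit [23,55/2], descend [3, 7]
      N3 x:[21,55/2] y:[22,29] z:[25,30] -> hit [25,55/2], descend [8, 13]
        N8 x:[43/2,55/2] y:[22,27] z:[25,28] -> hit [25,27] leaf, test {P1@t=53/2, P4(miss)}
        N13 x:[21,24] y:[27,29] z:[28,30] -> miss, prune
      N7 x:[43/2,55/2] y:[30,69/2] z:[23,89/3] -> miss, prune
  N11 x:[23,41] y:[22,83/2] z:[86/3,107/3] -> hit [86/3,107/3], descend [21, 22]
    N21 x:[32,81/2] y:[22,71/2] z:[86/3,107/3] -> hit [32,71/2], descend [9, 25]
      N9 x:[73/2,81/2] y:[65/2,71/2] z:[88/3,103/3] -> miss, prune
      N25 x:[32,39] y:[22,57/2] z:[86/3,107/3] -> miss, prune
    N22 x:[23,41] y:[69/2,83/2] z:[29,103/3] -> miss, prune

order=[0, 2, 12, 4, 26, 10, 15, 24, 3, 8, 13, 7, 11, 21, 9, 25, 22]  |boxes|=17  |leaves|=2  hit=P1

== RESULT ==
17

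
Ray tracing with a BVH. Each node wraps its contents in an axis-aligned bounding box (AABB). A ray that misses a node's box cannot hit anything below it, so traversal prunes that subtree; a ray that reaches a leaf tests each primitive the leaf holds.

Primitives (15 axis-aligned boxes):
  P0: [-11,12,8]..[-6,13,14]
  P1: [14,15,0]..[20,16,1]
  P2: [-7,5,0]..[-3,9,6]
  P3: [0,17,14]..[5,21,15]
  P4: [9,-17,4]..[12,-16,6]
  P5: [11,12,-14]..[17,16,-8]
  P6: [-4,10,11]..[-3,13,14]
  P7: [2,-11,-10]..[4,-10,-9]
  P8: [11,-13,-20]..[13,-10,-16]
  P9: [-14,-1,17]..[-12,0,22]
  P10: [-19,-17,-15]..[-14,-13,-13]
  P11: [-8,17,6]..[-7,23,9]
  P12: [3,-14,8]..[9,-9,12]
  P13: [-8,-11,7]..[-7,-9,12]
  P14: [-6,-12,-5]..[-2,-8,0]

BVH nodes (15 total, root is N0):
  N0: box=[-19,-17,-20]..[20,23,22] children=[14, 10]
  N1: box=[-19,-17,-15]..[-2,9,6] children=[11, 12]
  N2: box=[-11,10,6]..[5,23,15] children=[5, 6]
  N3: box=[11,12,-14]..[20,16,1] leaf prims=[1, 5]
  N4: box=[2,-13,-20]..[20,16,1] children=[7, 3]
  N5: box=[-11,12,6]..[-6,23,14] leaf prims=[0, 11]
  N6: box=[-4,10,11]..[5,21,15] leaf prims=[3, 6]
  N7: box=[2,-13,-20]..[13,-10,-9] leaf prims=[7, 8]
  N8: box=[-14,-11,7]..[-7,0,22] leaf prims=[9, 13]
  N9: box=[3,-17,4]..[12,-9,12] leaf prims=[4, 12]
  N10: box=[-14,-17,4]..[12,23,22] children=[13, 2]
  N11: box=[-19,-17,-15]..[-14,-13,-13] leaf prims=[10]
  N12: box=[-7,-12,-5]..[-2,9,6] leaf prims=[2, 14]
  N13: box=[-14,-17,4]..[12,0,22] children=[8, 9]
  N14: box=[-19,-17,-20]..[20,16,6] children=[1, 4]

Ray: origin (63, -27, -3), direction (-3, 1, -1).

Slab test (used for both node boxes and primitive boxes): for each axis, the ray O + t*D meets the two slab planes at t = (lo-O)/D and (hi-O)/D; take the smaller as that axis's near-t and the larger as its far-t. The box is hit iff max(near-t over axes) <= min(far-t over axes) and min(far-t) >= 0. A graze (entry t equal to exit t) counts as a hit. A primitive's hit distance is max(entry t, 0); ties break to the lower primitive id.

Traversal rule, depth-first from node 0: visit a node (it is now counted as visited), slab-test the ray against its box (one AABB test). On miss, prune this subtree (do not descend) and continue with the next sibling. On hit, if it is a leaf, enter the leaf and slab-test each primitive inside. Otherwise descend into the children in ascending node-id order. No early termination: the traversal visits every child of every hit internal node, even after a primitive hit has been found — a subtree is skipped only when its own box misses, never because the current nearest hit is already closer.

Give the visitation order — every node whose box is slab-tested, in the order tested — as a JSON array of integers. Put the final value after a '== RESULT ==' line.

Walk:
N0 x:[43/3,82/3] y:[10,50] z:[-25,17] -> hit [43/3,17], descend [10, 14]
  N10 x:[17,77/3] y:[10,50] z:[-25,-7] -> miss, prune
  N14 x:[43/3,82/3] y:[10,43] z:[-9,17] -> hit [43/3,17], descend [1, 4]
    N1 x:[65/3,82/3] y:[10,36] z:[-9,12] -> miss, prune
    N4 x:[43/3,61/3] y:[14,43] z:[-4,17] -> hit [43/3,17], descend [3, 7]
      N3 x:[43/3,52/3] y:[39,43] z:[-4,11] -> miss, prune
      N7 x:[50/3,61/3] y:[14,17] z:[6,17] -> hit [50/3,17] leaf, test {P7(miss), P8@t=50/3}

Summary -> nodes [0, 10, 14, 1, 4, 3, 7]; box-tests=7; leaf-entries=1; first=P8

== RESULT ==
[0, 10, 14, 1, 4, 3, 7]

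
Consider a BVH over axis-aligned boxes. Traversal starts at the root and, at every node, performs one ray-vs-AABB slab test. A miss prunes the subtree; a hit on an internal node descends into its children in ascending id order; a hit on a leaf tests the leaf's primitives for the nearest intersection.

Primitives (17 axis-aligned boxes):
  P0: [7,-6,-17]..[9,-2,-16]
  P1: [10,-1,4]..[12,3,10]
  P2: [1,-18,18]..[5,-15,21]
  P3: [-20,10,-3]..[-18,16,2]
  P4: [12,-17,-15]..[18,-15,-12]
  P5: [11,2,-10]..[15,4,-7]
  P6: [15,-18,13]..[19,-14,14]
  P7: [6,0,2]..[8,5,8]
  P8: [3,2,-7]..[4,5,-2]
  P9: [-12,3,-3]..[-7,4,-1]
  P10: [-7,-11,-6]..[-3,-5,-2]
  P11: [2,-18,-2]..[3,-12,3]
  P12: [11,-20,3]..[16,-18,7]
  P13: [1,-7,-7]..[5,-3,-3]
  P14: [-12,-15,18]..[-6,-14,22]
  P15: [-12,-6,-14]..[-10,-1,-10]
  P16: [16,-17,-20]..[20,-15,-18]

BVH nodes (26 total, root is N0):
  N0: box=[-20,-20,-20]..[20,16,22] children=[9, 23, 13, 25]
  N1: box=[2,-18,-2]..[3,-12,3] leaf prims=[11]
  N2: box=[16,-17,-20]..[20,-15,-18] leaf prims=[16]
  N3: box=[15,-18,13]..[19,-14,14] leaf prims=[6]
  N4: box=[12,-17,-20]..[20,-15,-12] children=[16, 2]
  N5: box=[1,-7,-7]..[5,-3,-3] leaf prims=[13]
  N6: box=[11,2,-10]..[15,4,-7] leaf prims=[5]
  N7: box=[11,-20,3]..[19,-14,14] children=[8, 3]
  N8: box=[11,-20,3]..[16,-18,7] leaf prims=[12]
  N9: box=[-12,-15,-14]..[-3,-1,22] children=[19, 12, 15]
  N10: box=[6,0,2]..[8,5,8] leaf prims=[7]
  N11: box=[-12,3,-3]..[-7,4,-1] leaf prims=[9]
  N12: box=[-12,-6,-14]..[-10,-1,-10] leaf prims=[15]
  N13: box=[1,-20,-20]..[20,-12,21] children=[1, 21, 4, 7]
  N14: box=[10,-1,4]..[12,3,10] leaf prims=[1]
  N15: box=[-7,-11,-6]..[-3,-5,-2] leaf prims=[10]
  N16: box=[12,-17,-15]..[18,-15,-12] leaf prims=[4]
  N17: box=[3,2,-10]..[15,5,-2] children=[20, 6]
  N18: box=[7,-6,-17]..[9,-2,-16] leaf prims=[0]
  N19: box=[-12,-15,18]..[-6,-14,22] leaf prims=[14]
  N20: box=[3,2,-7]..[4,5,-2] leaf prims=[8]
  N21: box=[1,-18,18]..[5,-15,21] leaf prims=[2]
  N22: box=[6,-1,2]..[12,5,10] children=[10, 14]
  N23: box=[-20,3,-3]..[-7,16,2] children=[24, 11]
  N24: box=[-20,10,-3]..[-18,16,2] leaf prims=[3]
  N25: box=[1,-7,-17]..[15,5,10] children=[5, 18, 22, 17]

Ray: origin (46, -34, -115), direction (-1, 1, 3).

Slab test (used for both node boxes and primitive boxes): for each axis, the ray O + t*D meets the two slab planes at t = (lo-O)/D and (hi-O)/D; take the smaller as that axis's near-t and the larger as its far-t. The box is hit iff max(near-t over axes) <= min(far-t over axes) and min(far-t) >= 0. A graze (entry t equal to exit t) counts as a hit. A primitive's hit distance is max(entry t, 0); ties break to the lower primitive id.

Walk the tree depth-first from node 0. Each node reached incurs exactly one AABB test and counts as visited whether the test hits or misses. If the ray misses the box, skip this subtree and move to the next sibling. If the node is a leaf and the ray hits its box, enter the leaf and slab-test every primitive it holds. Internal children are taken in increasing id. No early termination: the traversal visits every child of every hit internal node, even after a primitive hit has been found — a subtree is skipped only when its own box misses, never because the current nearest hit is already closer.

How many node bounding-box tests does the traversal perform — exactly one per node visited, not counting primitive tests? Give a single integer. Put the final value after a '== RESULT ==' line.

Traverse from the root:
N0 x:[26,66] y:[14,50] z:[95/3,137/3] -> hit [95/3,137/3], descend [9, 13, 23, 25]
  N9 x:[49,58] y:[19,33] z:[101/3,137/3] -> miss, prune
  N13 x:[26,45] y:[14,22] z:[95/3,136/3] -> miss, prune
  N23 x:[53,66] y:[37,50] z:[112/3,39] -> miss, prune
  N25 x:[31,45] y:[27,39] z:[98/3,125/3] -> hit [98/3,39], descend [5, 17, 18, 22]
    N5 x:[41,45] y:[27,31] z:[36,112/3] -> miss, prune
    N17 x:[31,43] y:[36,39] z:[35,113/3] -> hit [36,113/3], descend [6, 20]
      N6 x:[31,35] y:[36,38] z:[35,36] -> miss, prune
      N20 x:[42,43] y:[36,39] z:[36,113/3] -> miss, prune
    N18 x:[37,39] y:[28,32] z:[98/3,33] -> miss, prune
    N22 x:[34,40] y:[33,39] z:[39,125/3] -> hit [39,39], descend [10, 14]
      N10 x:[38,40] y:[34,39] z:[39,41] -> hit [39,39] leaf, test {P7@t=39}
      N14 x:[34,36] y:[33,37] z:[119/3,125/3] -> miss, prune

order=[0, 9, 13, 23, 25, 5, 17, 6, 20, 18, 22, 10, 14]  |boxes|=13  |leaves|=1  hit=P7

== RESULT ==
13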